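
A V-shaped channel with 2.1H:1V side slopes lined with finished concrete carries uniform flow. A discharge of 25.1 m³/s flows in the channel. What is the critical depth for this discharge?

y_c = 1.96 m

At critical depth, Q² T / (g A³) = 1, i.e. A³/T = Q²/g = 25.1²/9.81 = 64.22.
Trying y = 2.31 m: A³/T = 145 — high.
Trying y = 1.75 m: A³/T = 36.19 — low.
Trying y = 1.96 m: A³/T = 63.78 — matches.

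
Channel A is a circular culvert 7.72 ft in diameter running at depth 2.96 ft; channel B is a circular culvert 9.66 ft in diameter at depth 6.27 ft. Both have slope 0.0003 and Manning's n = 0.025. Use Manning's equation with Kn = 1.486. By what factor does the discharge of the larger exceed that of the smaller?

Channel A: For a circular section of diameter D = 7.72 ft at depth y = 2.96 ft, the central angle is θ = 2 arccos(1 − 2y/D) = 2.671 rad. Then A = (D²/8)(θ − sin θ) = 16.52 ft² and P = Dθ/2 = 10.31 ft. Hydraulic radius R = A/P = 16.52/10.31 = 1.602 ft. Q_A = (1.486/0.025)·16.52·1.602^(2/3)·√0.0003 = 23.29 ft³/s.
Channel B: For a circular section of diameter D = 9.66 ft at depth y = 6.27 ft, the central angle is θ = 2 arccos(1 − 2y/D) = 3.747 rad. Then A = (D²/8)(θ − sin θ) = 50.35 ft² and P = Dθ/2 = 18.1 ft. Hydraulic radius R = A/P = 50.35/18.1 = 2.782 ft. Q_B = (1.486/0.025)·50.35·2.782^(2/3)·√0.0003 = 102.5 ft³/s.
The larger discharge is 102.5 ft³/s and the smaller is 23.29 ft³/s; the ratio is 4.4.

4.4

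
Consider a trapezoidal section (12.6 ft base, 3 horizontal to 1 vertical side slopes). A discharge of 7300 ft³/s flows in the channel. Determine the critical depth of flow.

y_c = 11.1 ft

At critical depth, Q² T / (g A³) = 1, i.e. A³/T = Q²/g = 7300²/32.2 = 1655000.
Try y = 13.6 ft: A³/T = 4066000 — too large.
Try y = 9.27 ft: A³/T = 770500 — too small.
Try y = 11.1 ft: A³/T = 1670000 — matches.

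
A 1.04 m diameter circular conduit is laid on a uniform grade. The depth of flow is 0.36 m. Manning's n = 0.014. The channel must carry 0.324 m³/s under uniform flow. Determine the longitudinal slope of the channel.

S = 0.00259

For a circular section of diameter D = 1.04 m at depth y = 0.36 m, the central angle is θ = 2 arccos(1 − 2y/D) = 2.516 rad. Then A = (D²/8)(θ − sin θ) = 0.261 m² and P = Dθ/2 = 1.308 m.
Hydraulic radius R = A/P = 0.261/1.308 = 0.1995 m.
From Manning's equation, S = [nQ / (1 A R^(2/3))]² = [0.014 × 0.324 / (1 × 0.261 × 0.1995^(2/3))]² = 0.00259.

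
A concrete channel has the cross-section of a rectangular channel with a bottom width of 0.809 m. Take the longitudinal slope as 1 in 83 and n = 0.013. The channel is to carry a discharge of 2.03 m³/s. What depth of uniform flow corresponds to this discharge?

y_n = 0.729 m

Manning's equation rearranged: A R^(2/3) = nQ / (1·√S) = 0.013 × 2.03 / (√0.01205) = 0.2404.
Trying y = 0.524 m: A R^(2/3) = 0.1583 — low.
Trying y = 0.729 m: A R^(2/3) = 0.2403 — close enough.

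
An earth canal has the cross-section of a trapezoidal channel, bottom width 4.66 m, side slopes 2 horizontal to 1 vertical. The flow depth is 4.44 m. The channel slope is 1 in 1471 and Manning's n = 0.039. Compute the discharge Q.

Q = 73.1 m³/s

With bottom width b = 4.66 m and side slope z = 2: A = (b + zy)y = (4.66 + 2×4.44)×4.44 = 60.12 m²; P = b + 2y√(1+z²) = 4.66 + 2×4.44×2.236 = 24.52 m.
Hydraulic radius R = A/P = 60.12/24.52 = 2.452 m.
Manning's equation: Q = (1/n) A R^(2/3) S^(1/2) = (1/0.039) × 60.12 × 2.452^(2/3) × 0.0006798^(1/2) = 73.1 m³/s.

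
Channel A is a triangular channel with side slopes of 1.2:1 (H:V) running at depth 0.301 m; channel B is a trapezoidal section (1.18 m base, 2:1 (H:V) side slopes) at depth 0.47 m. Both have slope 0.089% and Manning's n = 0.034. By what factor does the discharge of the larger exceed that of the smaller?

Channel A: For a triangular section with side slope z = 1.2: A = zy² = 1.2×0.301² = 0.1087 m²; P = 2y√(1+z²) = 2×0.301×1.562 = 0.9404 m. Hydraulic radius R = A/P = 0.1087/0.9404 = 0.1156 m. Q_A = (1/0.034)·0.1087·0.1156^(2/3)·√0.00089 = 0.02264 m³/s.
Channel B: With bottom width b = 1.18 m and side slope z = 2: A = (b + zy)y = (1.18 + 2×0.47)×0.47 = 0.9964 m²; P = b + 2y√(1+z²) = 1.18 + 2×0.47×2.236 = 3.282 m. Hydraulic radius R = A/P = 0.9964/3.282 = 0.3036 m. Q_B = (1/0.034)·0.9964·0.3036^(2/3)·√0.00089 = 0.3949 m³/s.
The larger discharge is 0.3949 m³/s and the smaller is 0.02264 m³/s; the ratio is 17.4.

17.4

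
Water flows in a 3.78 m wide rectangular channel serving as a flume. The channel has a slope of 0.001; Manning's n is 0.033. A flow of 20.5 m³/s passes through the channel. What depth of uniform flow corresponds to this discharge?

y_n = 4.65 m

Manning's equation rearranged: A R^(2/3) = nQ / (1·√S) = 0.033 × 20.5 / (√0.001) = 21.39.
Try y = 5.52 m: A R^(2/3) = 26.21 — too large.
Try y = 3.77 m: A R^(2/3) = 16.61 — too small.
Try y = 4.65 m: A R^(2/3) = 21.4 — matches.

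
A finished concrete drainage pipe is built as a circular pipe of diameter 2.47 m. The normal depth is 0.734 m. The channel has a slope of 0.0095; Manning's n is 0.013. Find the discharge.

Q = 5.01 m³/s

For a circular section of diameter D = 2.47 m at depth y = 0.734 m, the central angle is θ = 2 arccos(1 − 2y/D) = 2.306 rad. Then A = (D²/8)(θ − sin θ) = 1.193 m² and P = Dθ/2 = 2.848 m.
Hydraulic radius R = A/P = 1.193/2.848 = 0.4189 m.
Manning's equation: Q = (1/n) A R^(2/3) S^(1/2) = (1/0.013) × 1.193 × 0.4189^(2/3) × 0.0095^(1/2) = 5.01 m³/s.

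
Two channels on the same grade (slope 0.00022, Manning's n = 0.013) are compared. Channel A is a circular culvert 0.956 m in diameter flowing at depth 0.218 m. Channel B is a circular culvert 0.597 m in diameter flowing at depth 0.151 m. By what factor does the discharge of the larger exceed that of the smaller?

Channel A: For a circular section of diameter D = 0.956 m at depth y = 0.218 m, the central angle is θ = 2 arccos(1 − 2y/D) = 1.991 rad. Then A = (D²/8)(θ − sin θ) = 0.1232 m² and P = Dθ/2 = 0.9519 m. Hydraulic radius R = A/P = 0.1232/0.9519 = 0.1294 m. Q_A = (1/0.013)·0.1232·0.1294^(2/3)·√0.00022 = 0.03597 m³/s.
Channel B: For a circular section of diameter D = 0.597 m at depth y = 0.151 m, the central angle is θ = 2 arccos(1 − 2y/D) = 2.108 rad. Then A = (D²/8)(θ − sin θ) = 0.05563 m² and P = Dθ/2 = 0.6292 m. Hydraulic radius R = A/P = 0.05563/0.6292 = 0.08842 m. Q_B = (1/0.013)·0.05563·0.08842^(2/3)·√0.00022 = 0.0126 m³/s.
The larger discharge is 0.03597 m³/s and the smaller is 0.0126 m³/s; the ratio is 2.86.

2.86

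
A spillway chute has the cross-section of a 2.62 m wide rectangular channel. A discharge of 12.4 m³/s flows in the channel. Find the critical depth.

y_c = 1.32 m

For a rectangular channel, critical depth y_c = (q²/g)^(1/3) where q = Q/b = 12.4/2.62 = 4.733 m²/s.
So y_c = (4.733²/9.81)^(1/3) = 1.32 m.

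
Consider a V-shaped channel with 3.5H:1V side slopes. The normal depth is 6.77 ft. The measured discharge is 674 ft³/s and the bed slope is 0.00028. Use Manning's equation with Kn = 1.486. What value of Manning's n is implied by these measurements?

For a triangular section with side slope z = 3.5: A = zy² = 3.5×6.77² = 160.4 ft²; P = 2y√(1+z²) = 2×6.77×3.64 = 49.29 ft.
Hydraulic radius R = A/P = 160.4/49.29 = 3.255 ft.
Rearranging Manning's equation: n = (1.486/Q) A R^(2/3) S^(1/2) = (1.486/674) × 160.4 × 3.255^(2/3) × √0.00028 = 0.013.

n = 0.013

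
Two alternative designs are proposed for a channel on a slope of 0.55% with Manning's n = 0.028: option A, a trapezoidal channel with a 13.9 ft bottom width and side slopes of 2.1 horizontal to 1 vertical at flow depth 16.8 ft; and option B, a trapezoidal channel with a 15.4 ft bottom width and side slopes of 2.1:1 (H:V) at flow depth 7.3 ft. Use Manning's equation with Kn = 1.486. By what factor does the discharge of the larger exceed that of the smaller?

Channel A: With bottom width b = 13.9 ft and side slope z = 2.1: A = (b + zy)y = (13.9 + 2.1×16.8)×16.8 = 826.2 ft²; P = b + 2y√(1+z²) = 13.9 + 2×16.8×2.326 = 92.05 ft. Hydraulic radius R = A/P = 826.2/92.05 = 8.976 ft. Q_A = (1.486/0.028)·826.2·8.976^(2/3)·√0.0055 = 14040 ft³/s.
Channel B: With bottom width b = 15.4 ft and side slope z = 2.1: A = (b + zy)y = (15.4 + 2.1×7.3)×7.3 = 224.3 ft²; P = b + 2y√(1+z²) = 15.4 + 2×7.3×2.326 = 49.36 ft. Hydraulic radius R = A/P = 224.3/49.36 = 4.545 ft. Q_B = (1.486/0.028)·224.3·4.545^(2/3)·√0.0055 = 2423 ft³/s.
The larger discharge is 14040 ft³/s and the smaller is 2423 ft³/s; the ratio is 5.8.

5.8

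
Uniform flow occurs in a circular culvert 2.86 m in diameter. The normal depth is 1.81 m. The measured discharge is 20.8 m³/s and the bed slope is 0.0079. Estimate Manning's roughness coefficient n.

For a circular section of diameter D = 2.86 m at depth y = 1.81 m, the central angle is θ = 2 arccos(1 − 2y/D) = 3.68 rad. Then A = (D²/8)(θ − sin θ) = 4.286 m² and P = Dθ/2 = 5.262 m.
Hydraulic radius R = A/P = 4.286/5.262 = 0.8146 m.
Rearranging Manning's equation: n = (1/Q) A R^(2/3) S^(1/2) = (1/20.8) × 4.286 × 0.8146^(2/3) × √0.0079 = 0.016.

n = 0.016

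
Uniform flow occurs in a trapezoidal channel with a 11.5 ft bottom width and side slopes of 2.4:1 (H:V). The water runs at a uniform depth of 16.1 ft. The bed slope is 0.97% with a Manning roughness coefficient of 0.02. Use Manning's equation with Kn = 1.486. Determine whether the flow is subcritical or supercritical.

With bottom width b = 11.5 ft and side slope z = 2.4: A = (b + zy)y = (11.5 + 2.4×16.1)×16.1 = 807.3 ft²; P = b + 2y√(1+z²) = 11.5 + 2×16.1×2.6 = 95.22 ft.
Hydraulic radius R = A/P = 807.3/95.22 = 8.478 ft.
V = (1.486/n) R^(2/3) √S = (1.486/0.02) × 8.478^(2/3) × √0.0097 = 30.42 ft/s. Hydraulic depth D_h = A/T = 807.3/88.78 = 9.093 ft.
Froude number Fr = V/√(g·D_h) = 30.42/√(32.2×9.093) = 1.78, which is greater than 1, so the flow is supercritical.

supercritical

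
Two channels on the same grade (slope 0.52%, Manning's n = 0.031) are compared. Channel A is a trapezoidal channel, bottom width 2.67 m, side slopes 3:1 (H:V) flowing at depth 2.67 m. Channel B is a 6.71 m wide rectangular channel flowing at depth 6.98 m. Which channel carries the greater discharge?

channel B

Channel A: With bottom width b = 2.67 m and side slope z = 3: A = (b + zy)y = (2.67 + 3×2.67)×2.67 = 28.52 m²; P = b + 2y√(1+z²) = 2.67 + 2×2.67×3.162 = 19.56 m. Hydraulic radius R = A/P = 28.52/19.56 = 1.458 m. Q_A = (1/0.031)·28.52·1.458^(2/3)·√0.0052 = 85.29 m³/s.
Channel B: Flow area A = b·y = 6.71 × 6.98 = 46.84 m². Wetted perimeter P = b + 2y = 6.71 + 2×6.98 = 20.67 m. Hydraulic radius R = A/P = 46.84/20.67 = 2.266 m. Q_B = (1/0.031)·46.84·2.266^(2/3)·√0.0052 = 188 m³/s.
Q_A = 85.29 m³/s vs Q_B = 188 m³/s, so channel B carries more.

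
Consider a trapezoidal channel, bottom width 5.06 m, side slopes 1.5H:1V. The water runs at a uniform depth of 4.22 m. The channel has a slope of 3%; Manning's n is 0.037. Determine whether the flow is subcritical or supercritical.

supercritical

With bottom width b = 5.06 m and side slope z = 1.5: A = (b + zy)y = (5.06 + 1.5×4.22)×4.22 = 48.07 m²; P = b + 2y√(1+z²) = 5.06 + 2×4.22×1.803 = 20.28 m.
Hydraulic radius R = A/P = 48.07/20.28 = 2.371 m.
V = (1/n) R^(2/3) √S = (1/0.037) × 2.371^(2/3) × √0.03 = 8.323 m/s. Hydraulic depth D_h = A/T = 48.07/17.72 = 2.713 m.
Froude number Fr = V/√(g·D_h) = 8.323/√(9.81×2.713) = 1.61, which is greater than 1, so the flow is supercritical.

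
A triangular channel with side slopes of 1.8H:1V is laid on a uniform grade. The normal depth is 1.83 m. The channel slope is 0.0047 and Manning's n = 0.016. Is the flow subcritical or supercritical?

For a triangular section with side slope z = 1.8: A = zy² = 1.8×1.83² = 6.028 m²; P = 2y√(1+z²) = 2×1.83×2.059 = 7.536 m.
Hydraulic radius R = A/P = 6.028/7.536 = 0.7999 m.
V = (1/n) R^(2/3) √S = (1/0.016) × 0.7999^(2/3) × √0.0047 = 3.692 m/s. Hydraulic depth D_h = A/T = 6.028/6.588 = 0.915 m.
Froude number Fr = V/√(g·D_h) = 3.692/√(9.81×0.915) = 1.23, which is greater than 1, so the flow is supercritical.

supercritical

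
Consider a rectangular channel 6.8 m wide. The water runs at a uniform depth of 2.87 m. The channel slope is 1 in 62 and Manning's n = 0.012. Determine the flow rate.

Q = 277 m³/s

Flow area A = b·y = 6.8 × 2.87 = 19.52 m². Wetted perimeter P = b + 2y = 6.8 + 2×2.87 = 12.54 m.
Hydraulic radius R = A/P = 19.52/12.54 = 1.556 m.
Manning's equation: Q = (1/n) A R^(2/3) S^(1/2) = (1/0.012) × 19.52 × 1.556^(2/3) × 0.01613^(1/2) = 277 m³/s.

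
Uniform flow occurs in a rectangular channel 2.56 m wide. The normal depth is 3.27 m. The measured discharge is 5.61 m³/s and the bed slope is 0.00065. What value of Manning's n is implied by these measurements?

n = 0.036

Flow area A = b·y = 2.56 × 3.27 = 8.371 m². Wetted perimeter P = b + 2y = 2.56 + 2×3.27 = 9.1 m.
Hydraulic radius R = A/P = 8.371/9.1 = 0.9199 m.
Rearranging Manning's equation: n = (1/Q) A R^(2/3) S^(1/2) = (1/5.61) × 8.371 × 0.9199^(2/3) × √0.00065 = 0.036.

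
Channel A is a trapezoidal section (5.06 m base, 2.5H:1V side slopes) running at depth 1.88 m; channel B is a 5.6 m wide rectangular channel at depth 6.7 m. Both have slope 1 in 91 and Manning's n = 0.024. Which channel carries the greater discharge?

channel B

Channel A: With bottom width b = 5.06 m and side slope z = 2.5: A = (b + zy)y = (5.06 + 2.5×1.88)×1.88 = 18.35 m²; P = b + 2y√(1+z²) = 5.06 + 2×1.88×2.693 = 15.18 m. Hydraulic radius R = A/P = 18.35/15.18 = 1.208 m. Q_A = (1/0.024)·18.35·1.208^(2/3)·√0.01099 = 90.93 m³/s.
Channel B: Flow area A = b·y = 5.6 × 6.7 = 37.52 m². Wetted perimeter P = b + 2y = 5.6 + 2×6.7 = 19 m. Hydraulic radius R = A/P = 37.52/19 = 1.975 m. Q_B = (1/0.024)·37.52·1.975^(2/3)·√0.01099 = 258 m³/s.
Q_A = 90.93 m³/s vs Q_B = 258 m³/s, so channel B carries more.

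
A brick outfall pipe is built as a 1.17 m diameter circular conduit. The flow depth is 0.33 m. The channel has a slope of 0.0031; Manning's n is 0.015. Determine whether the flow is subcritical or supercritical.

For a circular section of diameter D = 1.17 m at depth y = 0.33 m, the central angle is θ = 2 arccos(1 − 2y/D) = 2.24 rad. Then A = (D²/8)(θ − sin θ) = 0.249 m² and P = Dθ/2 = 1.31 m.
Hydraulic radius R = A/P = 0.249/1.31 = 0.19 m.
V = (1/n) R^(2/3) √S = (1/0.015) × 0.19^(2/3) × √0.0031 = 1.227 m/s. Hydraulic depth D_h = A/T = 0.249/1.053 = 0.2364 m.
Froude number Fr = V/√(g·D_h) = 1.227/√(9.81×0.2364) = 0.806, which is less than 1, so the flow is subcritical.

subcritical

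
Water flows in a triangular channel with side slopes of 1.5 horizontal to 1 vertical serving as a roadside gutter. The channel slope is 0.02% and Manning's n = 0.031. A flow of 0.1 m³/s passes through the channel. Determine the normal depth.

y_n = 0.605 m

Manning's equation rearranged: A R^(2/3) = nQ / (1·√S) = 0.031 × 0.1 / (√0.0002) = 0.2192.
Trying y = 0.494 m: A R^(2/3) = 0.1275 — too small.
Trying y = 0.683 m: A R^(2/3) = 0.3024 — too large.
Trying y = 0.605 m: A R^(2/3) = 0.2189 — close enough.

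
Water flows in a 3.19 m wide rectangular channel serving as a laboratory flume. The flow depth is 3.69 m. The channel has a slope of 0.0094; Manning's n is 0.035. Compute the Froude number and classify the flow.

subcritical

Flow area A = b·y = 3.19 × 3.69 = 11.77 m². Wetted perimeter P = b + 2y = 3.19 + 2×3.69 = 10.57 m.
Hydraulic radius R = A/P = 11.77/10.57 = 1.114 m.
V = (1/n) R^(2/3) √S = (1/0.035) × 1.114^(2/3) × √0.0094 = 2.976 m/s. Hydraulic depth D_h = A/T = 11.77/3.19 = 3.69 m.
Froude number Fr = V/√(g·D_h) = 2.976/√(9.81×3.69) = 0.495, which is less than 1, so the flow is subcritical.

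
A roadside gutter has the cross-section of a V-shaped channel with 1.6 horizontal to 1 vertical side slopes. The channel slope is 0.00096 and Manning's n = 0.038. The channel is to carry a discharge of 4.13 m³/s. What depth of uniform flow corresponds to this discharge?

y_n = 1.91 m

Manning's equation rearranged: A R^(2/3) = nQ / (1·√S) = 0.038 × 4.13 / (√0.00096) = 5.065.
Trying y = 1.5 m: A R^(2/3) = 2.662 — too small.
Trying y = 2.06 m: A R^(2/3) = 6.204 — too large.
Trying y = 1.91 m: A R^(2/3) = 5.071 — matches.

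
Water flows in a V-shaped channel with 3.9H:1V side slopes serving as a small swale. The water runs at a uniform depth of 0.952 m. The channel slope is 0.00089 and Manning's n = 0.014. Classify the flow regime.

For a triangular section with side slope z = 3.9: A = zy² = 3.9×0.952² = 3.535 m²; P = 2y√(1+z²) = 2×0.952×4.026 = 7.666 m.
Hydraulic radius R = A/P = 3.535/7.666 = 0.4611 m.
V = (1/n) R^(2/3) √S = (1/0.014) × 0.4611^(2/3) × √0.00089 = 1.272 m/s. Hydraulic depth D_h = A/T = 3.535/7.426 = 0.476 m.
Froude number Fr = V/√(g·D_h) = 1.272/√(9.81×0.476) = 0.589, which is less than 1, so the flow is subcritical.

subcritical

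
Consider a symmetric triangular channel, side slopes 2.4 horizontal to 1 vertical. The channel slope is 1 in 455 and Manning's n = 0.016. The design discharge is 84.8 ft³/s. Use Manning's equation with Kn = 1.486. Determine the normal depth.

Manning's equation rearranged: A R^(2/3) = nQ / (1.486·√S) = 0.016 × 84.8 / (1.486 × √0.002198) = 19.48.
Trying y = 2.98 ft: A R^(2/3) = 26.36 — too large.
Trying y = 2.38 ft: A R^(2/3) = 14.47 — too small.
Trying y = 2.66 ft: A R^(2/3) = 19.47 — ≈ 19.48.

y_n = 2.66 ft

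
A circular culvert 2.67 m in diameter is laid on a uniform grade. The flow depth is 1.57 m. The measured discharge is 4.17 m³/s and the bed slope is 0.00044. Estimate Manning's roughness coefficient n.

n = 0.014

For a circular section of diameter D = 2.67 m at depth y = 1.57 m, the central angle is θ = 2 arccos(1 − 2y/D) = 3.495 rad. Then A = (D²/8)(θ − sin θ) = 3.424 m² and P = Dθ/2 = 4.666 m.
Hydraulic radius R = A/P = 3.424/4.666 = 0.7337 m.
Rearranging Manning's equation: n = (1/Q) A R^(2/3) S^(1/2) = (1/4.17) × 3.424 × 0.7337^(2/3) × √0.00044 = 0.014.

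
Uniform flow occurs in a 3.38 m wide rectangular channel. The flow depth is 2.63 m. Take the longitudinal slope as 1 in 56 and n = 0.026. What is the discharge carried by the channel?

Flow area A = b·y = 3.38 × 2.63 = 8.889 m². Wetted perimeter P = b + 2y = 3.38 + 2×2.63 = 8.64 m.
Hydraulic radius R = A/P = 8.889/8.64 = 1.029 m.
Manning's equation: Q = (1/n) A R^(2/3) S^(1/2) = (1/0.026) × 8.889 × 1.029^(2/3) × 0.01786^(1/2) = 46.6 m³/s.

Q = 46.6 m³/s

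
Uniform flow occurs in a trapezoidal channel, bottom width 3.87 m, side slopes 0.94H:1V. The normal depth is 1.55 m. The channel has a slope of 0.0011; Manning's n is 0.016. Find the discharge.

Q = 17.3 m³/s

With bottom width b = 3.87 m and side slope z = 0.94: A = (b + zy)y = (3.87 + 0.94×1.55)×1.55 = 8.257 m²; P = b + 2y√(1+z²) = 3.87 + 2×1.55×1.372 = 8.125 m.
Hydraulic radius R = A/P = 8.257/8.125 = 1.016 m.
Manning's equation: Q = (1/n) A R^(2/3) S^(1/2) = (1/0.016) × 8.257 × 1.016^(2/3) × 0.0011^(1/2) = 17.3 m³/s.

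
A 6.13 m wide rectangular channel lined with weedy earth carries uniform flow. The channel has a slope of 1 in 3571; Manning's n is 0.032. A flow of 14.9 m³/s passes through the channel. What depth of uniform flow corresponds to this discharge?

y_n = 3.39 m

Manning's equation rearranged: A R^(2/3) = nQ / (1·√S) = 0.032 × 14.9 / (√0.00028) = 28.49.
Try y = 2.34 m: A R^(2/3) = 17.32 — low.
Try y = 4.17 m: A R^(2/3) = 37.35 — high.
Try y = 3.39 m: A R^(2/3) = 28.54 — matches.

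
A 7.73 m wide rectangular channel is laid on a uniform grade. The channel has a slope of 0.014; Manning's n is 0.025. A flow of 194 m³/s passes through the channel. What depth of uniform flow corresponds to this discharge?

Manning's equation rearranged: A R^(2/3) = nQ / (1·√S) = 0.025 × 194 / (√0.014) = 40.99.
Trying y = 4.06 m: A R^(2/3) = 49.49 — high.
Trying y = 3.53 m: A R^(2/3) = 41.05 — ≈ 40.99.

y_n = 3.53 m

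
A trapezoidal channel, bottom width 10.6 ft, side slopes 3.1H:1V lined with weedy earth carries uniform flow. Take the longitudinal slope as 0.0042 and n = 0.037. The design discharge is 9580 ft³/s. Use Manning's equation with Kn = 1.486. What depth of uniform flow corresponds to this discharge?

y_n = 15.5 ft

Manning's equation rearranged: A R^(2/3) = nQ / (1.486·√S) = 0.037 × 9580 / (1.486 × √0.0042) = 3681.
Try y = 12.6 ft: A R^(2/3) = 2235 — low.
Try y = 17.9 ft: A R^(2/3) = 5232 — high.
Try y = 15.5 ft: A R^(2/3) = 3681 — ≈ 3681.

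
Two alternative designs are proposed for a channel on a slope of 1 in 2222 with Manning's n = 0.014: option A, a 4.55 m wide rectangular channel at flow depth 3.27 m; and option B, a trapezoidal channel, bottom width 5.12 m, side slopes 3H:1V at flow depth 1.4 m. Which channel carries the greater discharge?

channel A

Channel A: Flow area A = b·y = 4.55 × 3.27 = 14.88 m². Wetted perimeter P = b + 2y = 4.55 + 2×3.27 = 11.09 m. Hydraulic radius R = A/P = 14.88/11.09 = 1.342 m. Q_A = (1/0.014)·14.88·1.342^(2/3)·√0.00045 = 27.42 m³/s.
Channel B: With bottom width b = 5.12 m and side slope z = 3: A = (b + zy)y = (5.12 + 3×1.4)×1.4 = 13.05 m²; P = b + 2y√(1+z²) = 5.12 + 2×1.4×3.162 = 13.97 m. Hydraulic radius R = A/P = 13.05/13.97 = 0.9337 m. Q_B = (1/0.014)·13.05·0.9337^(2/3)·√0.00045 = 18.89 m³/s.
Q_A = 27.42 m³/s vs Q_B = 18.89 m³/s, so channel A carries more.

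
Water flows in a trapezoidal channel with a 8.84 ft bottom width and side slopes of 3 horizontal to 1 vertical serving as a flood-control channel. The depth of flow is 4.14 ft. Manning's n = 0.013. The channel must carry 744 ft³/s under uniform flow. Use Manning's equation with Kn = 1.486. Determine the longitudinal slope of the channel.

With bottom width b = 8.84 ft and side slope z = 3: A = (b + zy)y = (8.84 + 3×4.14)×4.14 = 88.02 ft²; P = b + 2y√(1+z²) = 8.84 + 2×4.14×3.162 = 35.02 ft.
Hydraulic radius R = A/P = 88.02/35.02 = 2.513 ft.
From Manning's equation, S = [nQ / (1.486 A R^(2/3))]² = [0.013 × 744 / (1.486 × 88.02 × 2.513^(2/3))]² = 0.0016.

S = 0.0016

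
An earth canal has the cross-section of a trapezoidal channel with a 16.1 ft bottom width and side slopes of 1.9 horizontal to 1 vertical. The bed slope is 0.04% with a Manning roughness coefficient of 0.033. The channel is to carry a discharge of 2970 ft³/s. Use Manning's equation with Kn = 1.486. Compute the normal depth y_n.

Manning's equation rearranged: A R^(2/3) = nQ / (1.486·√S) = 0.033 × 2970 / (1.486 × √0.0004) = 3298.
Trying y = 20.2 ft: A R^(2/3) = 5344 — over.
Trying y = 11.1 ft: A R^(2/3) = 1434 — short.
Trying y = 16.3 ft: A R^(2/3) = 3298 — close enough.

y_n = 16.3 ft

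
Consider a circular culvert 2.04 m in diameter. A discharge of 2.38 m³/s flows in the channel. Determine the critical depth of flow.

At critical depth, Q² T / (g A³) = 1, i.e. A³/T = Q²/g = 2.38²/9.81 = 0.5774.
Try y = 0.543 m: A³/T = 0.1885 — short.
Try y = 0.894 m: A³/T = 1.292 — over.
Try y = 0.725 m: A³/T = 0.5776 — matches.

y_c = 0.725 m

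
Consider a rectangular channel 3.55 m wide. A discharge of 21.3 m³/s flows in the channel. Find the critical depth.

For a rectangular channel, critical depth y_c = (q²/g)^(1/3) where q = Q/b = 21.3/3.55 = 6 m²/s.
So y_c = (6²/9.81)^(1/3) = 1.54 m.

y_c = 1.54 m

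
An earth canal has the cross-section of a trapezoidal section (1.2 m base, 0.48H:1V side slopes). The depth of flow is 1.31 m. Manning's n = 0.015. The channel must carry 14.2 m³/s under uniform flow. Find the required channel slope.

With bottom width b = 1.2 m and side slope z = 0.48: A = (b + zy)y = (1.2 + 0.48×1.31)×1.31 = 2.396 m²; P = b + 2y√(1+z²) = 1.2 + 2×1.31×1.109 = 4.106 m.
Hydraulic radius R = A/P = 2.396/4.106 = 0.5834 m.
From Manning's equation, S = [nQ / (1 A R^(2/3))]² = [0.015 × 14.2 / (1 × 2.396 × 0.5834^(2/3))]² = 0.0162.

S = 0.0162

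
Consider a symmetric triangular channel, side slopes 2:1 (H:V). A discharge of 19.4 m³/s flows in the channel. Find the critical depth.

y_c = 1.81 m

At critical depth, Q² T / (g A³) = 1, i.e. A³/T = Q²/g = 19.4²/9.81 = 38.36.
Trying y = 1.38 m: A³/T = 10.01 — short.
Trying y = 1.99 m: A³/T = 62.42 — over.
Trying y = 1.81 m: A³/T = 38.85 — matches.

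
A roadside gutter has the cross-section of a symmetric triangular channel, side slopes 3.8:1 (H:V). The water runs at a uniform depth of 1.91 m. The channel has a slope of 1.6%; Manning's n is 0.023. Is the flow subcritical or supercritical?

For a triangular section with side slope z = 3.8: A = zy² = 3.8×1.91² = 13.86 m²; P = 2y√(1+z²) = 2×1.91×3.929 = 15.01 m.
Hydraulic radius R = A/P = 13.86/15.01 = 0.9236 m.
V = (1/n) R^(2/3) √S = (1/0.023) × 0.9236^(2/3) × √0.016 = 5.216 m/s. Hydraulic depth D_h = A/T = 13.86/14.52 = 0.955 m.
Froude number Fr = V/√(g·D_h) = 5.216/√(9.81×0.955) = 1.7, which is greater than 1, so the flow is supercritical.

supercritical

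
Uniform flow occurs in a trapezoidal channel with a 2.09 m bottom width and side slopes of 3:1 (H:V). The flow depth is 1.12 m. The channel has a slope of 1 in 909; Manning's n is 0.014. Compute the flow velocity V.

V = 1.81 m/s

With bottom width b = 2.09 m and side slope z = 3: A = (b + zy)y = (2.09 + 3×1.12)×1.12 = 6.104 m²; P = b + 2y√(1+z²) = 2.09 + 2×1.12×3.162 = 9.174 m.
Hydraulic radius R = A/P = 6.104/9.174 = 0.6654 m.
From Manning's equation, V = (1/n) R^(2/3) S^(1/2) = (1/0.014) × 0.6654^(2/3) × 0.0011^(1/2) = 1.81 m/s.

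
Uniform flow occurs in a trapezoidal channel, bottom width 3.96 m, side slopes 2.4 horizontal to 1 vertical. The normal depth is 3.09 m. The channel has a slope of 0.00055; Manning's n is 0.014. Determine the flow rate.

With bottom width b = 3.96 m and side slope z = 2.4: A = (b + zy)y = (3.96 + 2.4×3.09)×3.09 = 35.15 m²; P = b + 2y√(1+z²) = 3.96 + 2×3.09×2.6 = 20.03 m.
Hydraulic radius R = A/P = 35.15/20.03 = 1.755 m.
Manning's equation: Q = (1/n) A R^(2/3) S^(1/2) = (1/0.014) × 35.15 × 1.755^(2/3) × 0.00055^(1/2) = 85.7 m³/s.

Q = 85.7 m³/s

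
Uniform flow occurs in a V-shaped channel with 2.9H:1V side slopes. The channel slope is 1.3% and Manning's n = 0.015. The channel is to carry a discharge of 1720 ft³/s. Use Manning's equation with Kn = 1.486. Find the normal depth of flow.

Manning's equation rearranged: A R^(2/3) = nQ / (1.486·√S) = 0.015 × 1720 / (1.486 × √0.013) = 152.3.
Try y = 6.18 ft: A R^(2/3) = 226.3 — high.
Try y = 5.33 ft: A R^(2/3) = 152.5 — ≈ 152.3.

y_n = 5.33 ft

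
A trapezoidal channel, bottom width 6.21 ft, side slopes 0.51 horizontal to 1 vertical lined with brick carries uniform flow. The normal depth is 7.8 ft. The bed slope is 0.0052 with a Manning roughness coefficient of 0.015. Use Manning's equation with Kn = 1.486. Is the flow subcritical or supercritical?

supercritical

With bottom width b = 6.21 ft and side slope z = 0.51: A = (b + zy)y = (6.21 + 0.51×7.8)×7.8 = 79.47 ft²; P = b + 2y√(1+z²) = 6.21 + 2×7.8×1.123 = 23.72 ft.
Hydraulic radius R = A/P = 79.47/23.72 = 3.35 ft.
V = (1.486/n) R^(2/3) √S = (1.486/0.015) × 3.35^(2/3) × √0.0052 = 15.99 ft/s. Hydraulic depth D_h = A/T = 79.47/14.17 = 5.61 ft.
Froude number Fr = V/√(g·D_h) = 15.99/√(32.2×5.61) = 1.19, which is greater than 1, so the flow is supercritical.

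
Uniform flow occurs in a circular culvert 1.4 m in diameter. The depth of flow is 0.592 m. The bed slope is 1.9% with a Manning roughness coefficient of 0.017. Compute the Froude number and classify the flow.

For a circular section of diameter D = 1.4 m at depth y = 0.592 m, the central angle is θ = 2 arccos(1 − 2y/D) = 2.832 rad. Then A = (D²/8)(θ − sin θ) = 0.6191 m² and P = Dθ/2 = 1.982 m.
Hydraulic radius R = A/P = 0.6191/1.982 = 0.3123 m.
V = (1/n) R^(2/3) √S = (1/0.017) × 0.3123^(2/3) × √0.019 = 3.732 m/s. Hydraulic depth D_h = A/T = 0.6191/1.383 = 0.4476 m.
Froude number Fr = V/√(g·D_h) = 3.732/√(9.81×0.4476) = 1.78, which is greater than 1, so the flow is supercritical.

supercritical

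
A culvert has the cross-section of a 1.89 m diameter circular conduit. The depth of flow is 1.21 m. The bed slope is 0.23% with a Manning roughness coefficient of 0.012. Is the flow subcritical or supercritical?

subcritical

For a circular section of diameter D = 1.89 m at depth y = 1.21 m, the central angle is θ = 2 arccos(1 − 2y/D) = 3.71 rad. Then A = (D²/8)(θ − sin θ) = 1.897 m² and P = Dθ/2 = 3.506 m.
Hydraulic radius R = A/P = 1.897/3.506 = 0.5411 m.
V = (1/n) R^(2/3) √S = (1/0.012) × 0.5411^(2/3) × √0.0023 = 2.654 m/s. Hydraulic depth D_h = A/T = 1.897/1.814 = 1.046 m.
Froude number Fr = V/√(g·D_h) = 2.654/√(9.81×1.046) = 0.829, which is less than 1, so the flow is subcritical.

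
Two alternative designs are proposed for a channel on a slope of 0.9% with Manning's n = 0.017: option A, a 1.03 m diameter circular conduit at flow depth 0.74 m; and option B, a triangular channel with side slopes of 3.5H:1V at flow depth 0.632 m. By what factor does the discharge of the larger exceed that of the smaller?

2.16

Channel A: For a circular section of diameter D = 1.03 m at depth y = 0.74 m, the central angle is θ = 2 arccos(1 − 2y/D) = 4.046 rad. Then A = (D²/8)(θ − sin θ) = 0.6408 m² and P = Dθ/2 = 2.084 m. Hydraulic radius R = A/P = 0.6408/2.084 = 0.3075 m. Q_A = (1/0.017)·0.6408·0.3075^(2/3)·√0.009 = 1.629 m³/s.
Channel B: For a triangular section with side slope z = 3.5: A = zy² = 3.5×0.632² = 1.398 m²; P = 2y√(1+z²) = 2×0.632×3.64 = 4.601 m. Hydraulic radius R = A/P = 1.398/4.601 = 0.3038 m. Q_B = (1/0.017)·1.398·0.3038^(2/3)·√0.009 = 3.526 m³/s.
The larger discharge is 3.526 m³/s and the smaller is 1.629 m³/s; the ratio is 2.16.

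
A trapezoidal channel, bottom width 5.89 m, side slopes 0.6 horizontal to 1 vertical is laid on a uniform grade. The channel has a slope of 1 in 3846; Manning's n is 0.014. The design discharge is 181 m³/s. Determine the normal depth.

y_n = 7.11 m

Manning's equation rearranged: A R^(2/3) = nQ / (1·√S) = 0.014 × 181 / (√0.00026) = 157.1.
Trying y = 9.03 m: A R^(2/3) = 248.2 — over.
Trying y = 6.33 m: A R^(2/3) = 126.7 — short.
Trying y = 7.11 m: A R^(2/3) = 157.2 — matches.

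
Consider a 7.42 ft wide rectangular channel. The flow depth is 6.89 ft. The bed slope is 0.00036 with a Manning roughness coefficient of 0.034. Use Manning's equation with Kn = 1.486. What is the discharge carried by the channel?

Q = 76.2 ft³/s

Flow area A = b·y = 7.42 × 6.89 = 51.12 ft². Wetted perimeter P = b + 2y = 7.42 + 2×6.89 = 21.2 ft.
Hydraulic radius R = A/P = 51.12/21.2 = 2.411 ft.
Manning's equation: Q = (1.486/n) A R^(2/3) S^(1/2) = (1.486/0.034) × 51.12 × 2.411^(2/3) × 0.00036^(1/2) = 76.2 ft³/s.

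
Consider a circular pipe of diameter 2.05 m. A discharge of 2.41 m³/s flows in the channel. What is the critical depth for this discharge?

y_c = 0.729 m

At critical depth, Q² T / (g A³) = 1, i.e. A³/T = Q²/g = 2.41²/9.81 = 0.5921.
Try y = 0.873 m: A³/T = 1.186 — high.
Try y = 0.506 m: A³/T = 0.144 — low.
Try y = 0.729 m: A³/T = 0.5933 — ≈ 0.5921.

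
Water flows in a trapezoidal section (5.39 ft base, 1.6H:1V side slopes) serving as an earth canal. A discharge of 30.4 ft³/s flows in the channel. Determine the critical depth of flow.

y_c = 0.906 ft

At critical depth, Q² T / (g A³) = 1, i.e. A³/T = Q²/g = 30.4²/32.2 = 28.7.
At y = 1.01 ft: A³/T = 41.09 — too large.
At y = 0.769 ft: A³/T = 16.81 — too small.
At y = 0.906 ft: A³/T = 28.71 — close enough.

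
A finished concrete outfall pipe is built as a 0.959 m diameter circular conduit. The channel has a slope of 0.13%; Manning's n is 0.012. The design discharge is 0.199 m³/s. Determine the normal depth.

Manning's equation rearranged: A R^(2/3) = nQ / (1·√S) = 0.012 × 0.199 / (√0.0013) = 0.06623.
Trying y = 0.401 m: A R^(2/3) = 0.1018 — over.
Trying y = 0.217 m: A R^(2/3) = 0.0313 — short.
Trying y = 0.318 m: A R^(2/3) = 0.06617 — ≈ 0.06623.

y_n = 0.318 m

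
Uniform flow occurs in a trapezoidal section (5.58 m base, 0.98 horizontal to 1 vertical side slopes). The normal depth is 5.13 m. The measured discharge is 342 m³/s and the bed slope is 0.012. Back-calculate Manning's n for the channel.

n = 0.034

With bottom width b = 5.58 m and side slope z = 0.98: A = (b + zy)y = (5.58 + 0.98×5.13)×5.13 = 54.42 m²; P = b + 2y√(1+z²) = 5.58 + 2×5.13×1.4 = 19.95 m.
Hydraulic radius R = A/P = 54.42/19.95 = 2.728 m.
Rearranging Manning's equation: n = (1/Q) A R^(2/3) S^(1/2) = (1/342) × 54.42 × 2.728^(2/3) × √0.012 = 0.034.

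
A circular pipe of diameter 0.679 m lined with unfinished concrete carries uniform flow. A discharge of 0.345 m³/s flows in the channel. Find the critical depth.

At critical depth, Q² T / (g A³) = 1, i.e. A³/T = Q²/g = 0.345²/9.81 = 0.01213.
Try y = 0.403 m: A³/T = 0.01683 — over.
Try y = 0.37 m: A³/T = 0.01214 — matches.

y_c = 0.37 m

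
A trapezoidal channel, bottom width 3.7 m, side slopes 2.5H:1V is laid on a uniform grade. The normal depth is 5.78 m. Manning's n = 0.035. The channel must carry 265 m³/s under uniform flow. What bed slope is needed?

S = 0.0018

With bottom width b = 3.7 m and side slope z = 2.5: A = (b + zy)y = (3.7 + 2.5×5.78)×5.78 = 104.9 m²; P = b + 2y√(1+z²) = 3.7 + 2×5.78×2.693 = 34.83 m.
Hydraulic radius R = A/P = 104.9/34.83 = 3.012 m.
From Manning's equation, S = [nQ / (1 A R^(2/3))]² = [0.035 × 265 / (1 × 104.9 × 3.012^(2/3))]² = 0.0018.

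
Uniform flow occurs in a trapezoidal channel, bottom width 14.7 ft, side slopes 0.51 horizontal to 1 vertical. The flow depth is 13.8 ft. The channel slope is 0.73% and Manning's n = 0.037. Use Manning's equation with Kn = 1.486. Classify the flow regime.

With bottom width b = 14.7 ft and side slope z = 0.51: A = (b + zy)y = (14.7 + 0.51×13.8)×13.8 = 300 ft²; P = b + 2y√(1+z²) = 14.7 + 2×13.8×1.123 = 45.68 ft.
Hydraulic radius R = A/P = 300/45.68 = 6.567 ft.
V = (1.486/n) R^(2/3) √S = (1.486/0.037) × 6.567^(2/3) × √0.0073 = 12.03 ft/s. Hydraulic depth D_h = A/T = 300/28.78 = 10.42 ft.
Froude number Fr = V/√(g·D_h) = 12.03/√(32.2×10.42) = 0.657, which is less than 1, so the flow is subcritical.

subcritical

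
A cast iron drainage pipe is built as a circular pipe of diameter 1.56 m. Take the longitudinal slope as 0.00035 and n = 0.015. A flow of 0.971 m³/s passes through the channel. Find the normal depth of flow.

Manning's equation rearranged: A R^(2/3) = nQ / (1·√S) = 0.015 × 0.971 / (√0.00035) = 0.7785.
At y = 0.723 m: A R^(2/3) = 0.4476 — low.
At y = 1.02 m: A R^(2/3) = 0.7783 — matches.

y_n = 1.02 m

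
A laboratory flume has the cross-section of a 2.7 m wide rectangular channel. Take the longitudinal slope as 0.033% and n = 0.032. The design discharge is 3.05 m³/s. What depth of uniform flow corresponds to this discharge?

Manning's equation rearranged: A R^(2/3) = nQ / (1·√S) = 0.032 × 3.05 / (√0.00033) = 5.373.
Trying y = 1.98 m: A R^(2/3) = 4.617 — short.
Trying y = 2.48 m: A R^(2/3) = 6.122 — over.
Trying y = 2.23 m: A R^(2/3) = 5.364 — close enough.

y_n = 2.23 m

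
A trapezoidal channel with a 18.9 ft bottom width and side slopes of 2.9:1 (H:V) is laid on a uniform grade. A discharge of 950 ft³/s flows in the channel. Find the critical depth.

At critical depth, Q² T / (g A³) = 1, i.e. A³/T = Q²/g = 950²/32.2 = 28030.
Trying y = 2.83 ft: A³/T = 12780 — short.
Trying y = 3.54 ft: A³/T = 27910 — ≈ 28030.

y_c = 3.54 ft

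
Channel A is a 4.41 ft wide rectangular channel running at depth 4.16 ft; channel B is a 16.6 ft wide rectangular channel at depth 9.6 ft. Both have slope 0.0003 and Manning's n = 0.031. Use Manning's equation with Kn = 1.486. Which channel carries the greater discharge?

Channel A: Flow area A = b·y = 4.41 × 4.16 = 18.35 ft². Wetted perimeter P = b + 2y = 4.41 + 2×4.16 = 12.73 ft. Hydraulic radius R = A/P = 18.35/12.73 = 1.441 ft. Q_A = (1.486/0.031)·18.35·1.441^(2/3)·√0.0003 = 19.43 ft³/s.
Channel B: Flow area A = b·y = 16.6 × 9.6 = 159.4 ft². Wetted perimeter P = b + 2y = 16.6 + 2×9.6 = 35.8 ft. Hydraulic radius R = A/P = 159.4/35.8 = 4.451 ft. Q_B = (1.486/0.031)·159.4·4.451^(2/3)·√0.0003 = 358 ft³/s.
Q_A = 19.43 ft³/s vs Q_B = 358 ft³/s, so channel B carries more.

channel B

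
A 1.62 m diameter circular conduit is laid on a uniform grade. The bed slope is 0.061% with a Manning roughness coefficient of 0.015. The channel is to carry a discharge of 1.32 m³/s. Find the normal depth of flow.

Manning's equation rearranged: A R^(2/3) = nQ / (1·√S) = 0.015 × 1.32 / (√0.00061) = 0.8017.
Try y = 0.87 m: A R^(2/3) = 0.6357 — short.
Try y = 1.26 m: A R^(2/3) = 1.071 — over.
Try y = 1.01 m: A R^(2/3) = 0.8032 — close enough.

y_n = 1.01 m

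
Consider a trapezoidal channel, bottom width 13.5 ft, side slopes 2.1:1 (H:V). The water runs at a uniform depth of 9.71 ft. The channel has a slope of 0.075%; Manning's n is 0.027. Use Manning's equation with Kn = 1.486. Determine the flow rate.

With bottom width b = 13.5 ft and side slope z = 2.1: A = (b + zy)y = (13.5 + 2.1×9.71)×9.71 = 329.1 ft²; P = b + 2y√(1+z²) = 13.5 + 2×9.71×2.326 = 58.67 ft.
Hydraulic radius R = A/P = 329.1/58.67 = 5.609 ft.
Manning's equation: Q = (1.486/n) A R^(2/3) S^(1/2) = (1.486/0.027) × 329.1 × 5.609^(2/3) × 0.00075^(1/2) = 1570 ft³/s.

Q = 1570 ft³/s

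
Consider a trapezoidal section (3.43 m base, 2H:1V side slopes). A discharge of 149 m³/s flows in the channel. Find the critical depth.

At critical depth, Q² T / (g A³) = 1, i.e. A³/T = Q²/g = 149²/9.81 = 2263.
Trying y = 2.96 m: A³/T = 1388 — too small.
Trying y = 3.92 m: A³/T = 4512 — too large.
Trying y = 3.33 m: A³/T = 2265 — matches.

y_c = 3.33 m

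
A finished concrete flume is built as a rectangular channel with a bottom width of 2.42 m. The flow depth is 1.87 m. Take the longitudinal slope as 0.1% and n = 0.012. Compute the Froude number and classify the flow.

Flow area A = b·y = 2.42 × 1.87 = 4.525 m². Wetted perimeter P = b + 2y = 2.42 + 2×1.87 = 6.16 m.
Hydraulic radius R = A/P = 4.525/6.16 = 0.7346 m.
V = (1/n) R^(2/3) √S = (1/0.012) × 0.7346^(2/3) × √0.001 = 2.146 m/s. Hydraulic depth D_h = A/T = 4.525/2.42 = 1.87 m.
Froude number Fr = V/√(g·D_h) = 2.146/√(9.81×1.87) = 0.501, which is less than 1, so the flow is subcritical.

subcritical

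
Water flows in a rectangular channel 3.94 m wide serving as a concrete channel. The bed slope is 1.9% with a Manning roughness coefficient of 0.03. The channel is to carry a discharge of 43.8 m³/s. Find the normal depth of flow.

y_n = 2.32 m

Manning's equation rearranged: A R^(2/3) = nQ / (1·√S) = 0.03 × 43.8 / (√0.019) = 9.533.
Try y = 1.81 m: A R^(2/3) = 6.859 — short.
Try y = 2.32 m: A R^(2/3) = 9.535 — matches.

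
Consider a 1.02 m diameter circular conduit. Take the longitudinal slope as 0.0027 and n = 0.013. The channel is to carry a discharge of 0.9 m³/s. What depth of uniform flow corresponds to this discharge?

y_n = 0.62 m

Manning's equation rearranged: A R^(2/3) = nQ / (1·√S) = 0.013 × 0.9 / (√0.0027) = 0.2252.
At y = 0.765 m: A R^(2/3) = 0.2996 — too large.
At y = 0.62 m: A R^(2/3) = 0.2252 — matches.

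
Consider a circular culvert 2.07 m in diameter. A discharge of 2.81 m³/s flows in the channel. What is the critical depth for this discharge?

y_c = 0.787 m

At critical depth, Q² T / (g A³) = 1, i.e. A³/T = Q²/g = 2.81²/9.81 = 0.8049.
Try y = 0.971 m: A³/T = 1.803 — too large.
Try y = 0.787 m: A³/T = 0.8057 — matches.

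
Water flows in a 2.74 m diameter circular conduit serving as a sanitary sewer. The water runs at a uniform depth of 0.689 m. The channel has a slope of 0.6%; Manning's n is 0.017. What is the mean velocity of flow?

For a circular section of diameter D = 2.74 m at depth y = 0.689 m, the central angle is θ = 2 arccos(1 − 2y/D) = 2.101 rad. Then A = (D²/8)(θ − sin θ) = 1.162 m² and P = Dθ/2 = 2.879 m.
Hydraulic radius R = A/P = 1.162/2.879 = 0.4038 m.
From Manning's equation, V = (1/n) R^(2/3) S^(1/2) = (1/0.017) × 0.4038^(2/3) × 0.006^(1/2) = 2.49 m/s.

V = 2.49 m/s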